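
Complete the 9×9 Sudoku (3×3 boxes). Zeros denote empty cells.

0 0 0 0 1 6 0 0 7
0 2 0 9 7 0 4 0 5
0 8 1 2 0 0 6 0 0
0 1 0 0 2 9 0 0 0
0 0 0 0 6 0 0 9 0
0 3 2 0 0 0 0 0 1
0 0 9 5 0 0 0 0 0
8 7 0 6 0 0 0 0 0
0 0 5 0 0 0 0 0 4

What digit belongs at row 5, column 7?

2

row 3, column 8 = 3: row 3 has {1,2,6,8}; col 8 has {9}; box has {4,5,6,7} → only 3 remains.
row 3, column 9 = 9: row 3 has {1,2,3,6,8}; col 9 has {1,4,5,7}; box has {3,4,5,6,7} → only 9 remains.
row 9, column 2 = 6: row 9 has {4,5}; col 2 has {1,2,3,7,8}; box has {5,7,8,9} → only 6 remains.
row 7, column 2 = 4: row 7 has {5,9}; col 2 has {1,2,3,6,7,8}; box has {5,6,7,8,9} → only 4 remains.
row 8, column 3 = 3: row 8 has {6,7,8}; col 3 has {1,2,5,9}; box has {4,5,6,7,8,9} → only 3 remains.
row 8, column 9 = 2: row 8 has {3,6,7,8}; col 9 has {1,4,5,7,9}; box has {4} → only 2 remains.
row 1, column 3 = 4: row 1 has {1,6,7}; col 3 has {1,2,3,5,9}; box has {1,2,8} → only 4 remains.
row 2, column 3 = 6: row 2 has {2,4,5,7,9}; col 3 has {1,2,3,4,5,9}; box has {1,2,4,8} → only 6 remains.
row 5, column 2 = 5: row 5 has {6,9}; col 2 has {1,2,3,4,6,7,8}; box has {1,2,3} → only 5 remains.
row 1, column 2 = 9: row 1 has {1,4,6,7}; col 2 has {1,2,3,4,5,6,7,8}; box has {1,2,4,6,8} → only 9 remains.
row 2, column 1 = 3: row 2 has {2,4,5,6,7,9}; col 1 has {8}; box has {1,2,4,6,8,9} → only 3 remains.
row 2, column 6 = 8: row 2 has {2,3,4,5,6,7,9}; col 6 has {6,9}; box has {1,2,6,7,9} → only 8 remains.
row 2, column 8 = 1: row 2 has {2,3,4,5,6,7,8,9}; col 8 has {3,9}; box has {3,4,5,6,7,9} → only 1 remains.
row 8, column 8 = 5: row 8 has {2,3,6,7,8}; col 8 has {1,3,9}; box has {2,4} → only 5 remains.
row 1, column 1 = 5: row 1 has {1,4,6,7,9}; col 1 has {3,8}; box has {1,2,3,4,6,8,9} → only 5 remains.
row 1, column 4 = 3: row 1 has {1,4,5,6,7,9}; col 4 has {2,5,6,9}; box has {1,2,6,7,8,9} → only 3 remains.
row 3, column 1 = 7: row 3 has {1,2,3,6,8,9}; col 1 has {3,5,8}; box has {1,2,3,4,5,6,8,9} → only 7 remains.
row 5, column 1 = 4: row 5 has {5,6,9}; col 1 has {3,5,7,8}; box has {1,2,3,5} → only 4 remains.
row 4, column 1 = 6: row 4 has {1,2,9}; col 1 has {3,4,5,7,8}; box has {1,2,3,4,5} → only 6 remains.
row 6, column 1 = 9: row 6 has {1,2,3}; col 1 has {3,4,5,6,7,8}; box has {1,2,3,4,5,6} → only 9 remains.
row 4, column 7 = 5: in row 4, 5 can only go here (every other open cell in that row sees a 5).
row 4, column 9 = 3: in row 4, 3 can only go here (every other open cell in that row sees a 3).
row 5, column 9 = 8: row 5 has {4,5,6,9}; col 9 has {1,2,3,4,5,7,9}; box has {1,3,5,9} → only 8 remains.
row 6, column 7 = 7: row 6 has {1,2,3,9}; col 7 has {4,5,6}; box has {1,3,5,8,9} → only 7 remains.
row 7, column 9 = 6: row 7 has {4,5,9}; col 9 has {1,2,3,4,5,7,8,9}; box has {2,4,5} → only 6 remains.
row 4, column 8 = 4: row 4 has {1,2,3,5,6,9}; col 8 has {1,3,5,9}; box has {1,3,5,7,8,9} → only 4 remains.
row 5, column 3 = 7: row 5 has {4,5,6,8,9}; col 3 has {1,2,3,4,5,6,9}; box has {1,2,3,4,5,6,9} → only 7 remains.
row 5, column 4 = 1: row 5 has {4,5,6,7,8,9}; col 4 has {2,3,5,6,9}; box has {2,6,9} → only 1 remains.
row 5, column 6 = 3: row 5 has {1,4,5,6,7,8,9}; col 6 has {6,8,9}; box has {1,2,6,9} → only 3 remains.
row 5, column 7 = 2: row 5 has {1,3,4,5,6,7,8,9}; col 7 has {4,5,6,7}; box has {1,3,4,5,7,8,9} → only 2 remains.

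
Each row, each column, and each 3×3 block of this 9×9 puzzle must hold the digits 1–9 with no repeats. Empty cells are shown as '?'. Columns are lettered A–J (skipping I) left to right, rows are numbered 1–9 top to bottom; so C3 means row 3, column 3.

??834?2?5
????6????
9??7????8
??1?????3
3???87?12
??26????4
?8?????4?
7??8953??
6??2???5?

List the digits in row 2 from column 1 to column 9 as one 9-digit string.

A1 = 1: row 1 has {2,3,4,5,8}; col 1 has {3,6,7,9}; box has {8,9} → only 1 remains.
F1 = 9: row 1 has {1,2,3,4,5,8}; col 6 has {5,7}; box has {3,4,6,7} → only 9 remains.
D7 = 1: row 7 has {4,8}; col 4 has {2,3,6,7,8}; box has {2,5,8,9} → only 1 remains.
C8 = 4: row 8 has {3,5,7,8,9}; col 3 has {1,2,8}; box has {6,7,8} → only 4 remains.
D2 = 5: row 2 has {6}; col 4 has {1,2,3,6,7,8}; box has {3,4,6,7,9} → only 5 remains.
F2 = 8: in row 2, 8 can only go here (every other open cell in that row sees an 8).
A7 = 2: in row 7, 2 can only go here (every other open cell in that row sees a 2).
A2 = 4: row 2 has {5,6,8}; col 1 has {1,2,3,6,7,9}; box has {1,8,9} → only 4 remains.
B8 = 1: row 8 has {3,4,5,7,8,9}; col 2 has {8}; box has {2,4,6,7,8} → only 1 remains.
J8 = 6: row 8 has {1,3,4,5,7,8,9}; col 9 has {2,3,4,5,8}; box has {3,4,5} → only 6 remains.
H8 = 2: row 8 has {1,3,4,5,6,7,8,9}; col 8 has {1,4,5}; box has {3,4,5,6} → only 2 remains.
B2 = 2: in row 2, 2 can only go here (every other open cell in that row sees a 2).
G3 = 4: in row 3, 4 can only go here (every other open cell in that row sees a 4).
C7 = 5: in row 7, 5 can only go here (every other open cell in that row sees a 5).
F7 = 6: in row 7, 6 can only go here (every other open cell in that row sees a 6).
B3 = 5: in row 3, 5 can only go here (every other open cell in that row sees a 5).
G5 = 5: in row 5, 5 can only go here (every other open cell in that row sees a 5).
E7 = 3: in row 7, 3 can only go here (every other open cell in that row sees a 3).
E9 = 7: row 9 has {2,5,6}; col 5 has {3,4,6,8,9}; box has {1,2,3,5,6,8,9} → only 7 remains.
F9 = 4: row 9 has {2,5,6,7}; col 6 has {5,6,7,8,9}; box has {1,2,3,5,6,7,8,9} → only 4 remains.
F4 = 2: row 4 has {1,3}; col 6 has {4,5,6,7,8,9}; box has {6,7,8} → only 2 remains.
F3 = 1: row 3 has {4,5,7,8,9}; col 6 has {2,4,5,6,7,8,9}; box has {3,4,5,6,7,8,9} → only 1 remains.
E4 = 5: row 4 has {1,2,3}; col 5 has {3,4,6,7,8,9}; box has {2,6,7,8} → only 5 remains.
E6 = 1: row 6 has {2,4,6}; col 5 has {3,4,5,6,7,8,9}; box has {2,5,6,7,8} → only 1 remains.
F6 = 3: row 6 has {1,2,4,6}; col 6 has {1,2,4,5,6,7,8,9}; box has {1,2,5,6,7,8} → only 3 remains.
E3 = 2: row 3 has {1,4,5,7,8,9}; col 5 has {1,3,4,5,6,7,8,9}; box has {1,3,4,5,6,7,8,9} → only 2 remains.
A4 = 8: row 4 has {1,2,3,5}; col 1 has {1,2,3,4,6,7,9}; box has {1,2,3} → only 8 remains.
A6 = 5: row 6 has {1,2,3,4,6}; col 1 has {1,2,3,4,6,7,8,9}; box has {1,2,3,8} → only 5 remains.
G9 = 8: in row 9, 8 can only go here (every other open cell in that row sees an 8).
H6 = 8: in row 6, 8 can only go here (every other open cell in that row sees an 8).
J9 = 1: in row 9, 1 can only go here (every other open cell in that row sees a 1).
G2 = 1: in row 2, 1 can only go here (every other open cell in that row sees a 1).
B9 = 3: in column 2, 3 can only go here (every other open cell in that column sees a 3).
C9 = 9: row 9 has {1,2,3,4,5,6,7,8}; col 3 has {1,2,4,5,8}; box has {1,2,3,4,5,6,7,8} → only 9 remains.
C5 = 6: row 5 has {1,2,3,5,7,8}; col 3 has {1,2,4,5,8,9}; box has {1,2,3,5,8} → only 6 remains.
C3 = 3: row 3 has {1,2,4,5,7,8,9}; col 3 has {1,2,4,5,6,8,9}; box has {1,2,4,5,8,9} → only 3 remains.
H3 = 6: row 3 has {1,2,3,4,5,7,8,9}; col 8 has {1,2,4,5,8}; box has {1,2,4,5,8} → only 6 remains.
H1 = 7: row 1 has {1,2,3,4,5,8,9}; col 8 has {1,2,4,5,6,8}; box has {1,2,4,5,6,8} → only 7 remains.
C2 = 7: row 2 has {1,2,4,5,6,8}; col 3 has {1,2,3,4,5,6,8,9}; box has {1,2,3,4,5,8,9} → only 7 remains.
J2 = 9: row 2 has {1,2,4,5,6,7,8}; col 9 has {1,2,3,4,5,6,8}; box has {1,2,4,5,6,7,8} → only 9 remains.
H4 = 9: row 4 has {1,2,3,5,8}; col 8 has {1,2,4,5,6,7,8}; box has {1,2,3,4,5,8} → only 9 remains.
G6 = 7: row 6 has {1,2,3,4,5,6,8}; col 7 has {1,2,3,4,5,8}; box has {1,2,3,4,5,8,9} → only 7 remains.
G7 = 9: row 7 has {1,2,3,4,5,6,8}; col 7 has {1,2,3,4,5,7,8}; box has {1,2,3,4,5,6,8} → only 9 remains.
J7 = 7: row 7 has {1,2,3,4,5,6,8,9}; col 9 has {1,2,3,4,5,6,8,9}; box has {1,2,3,4,5,6,8,9} → only 7 remains.
B1 = 6: row 1 has {1,2,3,4,5,7,8,9}; col 2 has {1,2,3,5,8}; box has {1,2,3,4,5,7,8,9} → only 6 remains.
H2 = 3: row 2 has {1,2,4,5,6,7,8,9}; col 8 has {1,2,4,5,6,7,8,9}; box has {1,2,4,5,6,7,8,9} → only 3 remains.

427568139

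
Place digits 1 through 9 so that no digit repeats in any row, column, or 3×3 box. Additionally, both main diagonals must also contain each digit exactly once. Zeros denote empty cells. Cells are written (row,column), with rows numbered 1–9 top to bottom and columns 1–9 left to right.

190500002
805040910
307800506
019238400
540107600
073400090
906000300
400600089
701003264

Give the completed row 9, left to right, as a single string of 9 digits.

(1,3) = 4 (sole candidate).
(1,6) = 6 (sole candidate).
(2,2) = 6 (sole candidate).
(2,6) = 2 (sole candidate).
(3,2) = 2 (sole candidate).
(3,8) = 4 (sole candidate).
(4,1) = 6 (sole candidate).
(5,5) = 9 (sole candidate).
(6,1) = 2 (sole candidate).
(6,6) = 5 (sole candidate).
(7,4) = 7 (sole candidate).
(7,8) = 5 (sole candidate).
(7,9) = 1 (sole candidate).
(8,2) = 3 (sole candidate).
(8,3) = 2 (sole candidate).
(8,6) = 1 (sole candidate).
(8,7) = 7 (sole candidate).
(9,4) = 9: row 9 has {1,2,3,4,6,7}; col 4 has {1,2,4,5,6,7,8}; box has {1,3,6,7} → only 9 remains.
(1,5) = 7 (sole candidate).
(1,7) = 8 (sole candidate).
(1,8) = 3 (sole candidate).
(2,4) = 3 (sole candidate).
(2,9) = 7 (sole candidate).
(3,5) = 1 (sole candidate).
(3,6) = 9 (sole candidate).
(4,8) = 7 (sole candidate).
(4,9) = 5 (sole candidate).
(5,3) = 8 (sole candidate).
(5,8) = 2 (sole candidate).
(5,9) = 3 (sole candidate).
(6,5) = 6 (sole candidate).
(6,7) = 1 (sole candidate).
(6,9) = 8 (sole candidate).
(7,2) = 8 (sole candidate).
(7,5) = 2 (sole candidate).
(7,6) = 4 (sole candidate).
(8,5) = 5 (sole candidate).
(9,2) = 5: row 9 has {1,2,3,4,6,7,9}; col 2 has {1,2,3,4,6,7,8,9}; box has {1,2,3,4,6,7,8,9} → only 5 remains.
(9,5) = 8: row 9 has {1,2,3,4,5,6,7,9}; col 5 has {1,2,3,4,5,6,7,9}; box has {1,2,3,4,5,6,7,9} → only 8 remains.

751983264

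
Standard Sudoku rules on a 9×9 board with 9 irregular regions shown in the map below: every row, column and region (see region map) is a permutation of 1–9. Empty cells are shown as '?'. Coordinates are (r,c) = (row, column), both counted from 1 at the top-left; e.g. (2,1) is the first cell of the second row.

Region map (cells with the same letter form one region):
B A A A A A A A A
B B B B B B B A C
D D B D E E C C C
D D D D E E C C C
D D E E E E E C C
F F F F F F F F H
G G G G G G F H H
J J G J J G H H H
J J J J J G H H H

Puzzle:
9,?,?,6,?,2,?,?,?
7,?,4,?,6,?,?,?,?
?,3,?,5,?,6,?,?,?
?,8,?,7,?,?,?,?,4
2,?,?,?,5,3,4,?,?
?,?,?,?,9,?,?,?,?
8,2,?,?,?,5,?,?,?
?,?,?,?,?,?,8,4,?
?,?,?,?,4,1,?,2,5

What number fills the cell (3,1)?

(2,6) = 8: row 2 has {4,6,7}; col 6 has {1,2,3,5,6}; region has {4,6,7,9} → only 8 remains.
(4,6) = 9: row 4 has {4,7,8}; col 6 has {1,2,3,5,6,8}; region has {3,4,5,6} → only 9 remains.
(8,6) = 7: row 8 has {4,8}; col 6 has {1,2,3,5,6,8,9}; region has {1,2,5,8} → only 7 remains.
(6,6) = 4: row 6 has {9}; col 6 has {1,2,3,5,6,7,8,9}; region has {9} → only 4 remains.
(7,5) = 3: row 7 has {2,5,8}; col 5 has {4,5,6,9}; region has {1,2,5,7,8} → only 3 remains.
(1,2) = 4: in row 1, 4 can only go here (every other open cell in that row sees a 4).
(3,1) = 4: in row 3, 4 can only go here (every other open cell in that row sees a 4).

4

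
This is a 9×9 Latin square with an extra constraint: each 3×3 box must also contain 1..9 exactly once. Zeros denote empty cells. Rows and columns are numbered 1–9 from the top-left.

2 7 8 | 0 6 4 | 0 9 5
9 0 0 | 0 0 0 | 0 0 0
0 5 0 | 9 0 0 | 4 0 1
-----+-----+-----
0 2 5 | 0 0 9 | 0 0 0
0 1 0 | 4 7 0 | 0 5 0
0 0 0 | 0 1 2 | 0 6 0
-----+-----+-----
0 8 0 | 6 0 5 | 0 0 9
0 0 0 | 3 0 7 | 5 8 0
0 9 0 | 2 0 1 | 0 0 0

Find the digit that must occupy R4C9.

4

R1C4 = 1: row 1 has {2,4,5,6,7,8,9}; col 4 has {2,3,4,6,9}; box has {4,6,9} → only 1 remains.
R1C7 = 3: row 1 has {1,2,4,5,6,7,8,9}; col 7 has {4,5}; box has {1,4,5,9} → only 3 remains.
R4C4 = 8: row 4 has {2,5,9}; col 4 has {1,2,3,4,6,9}; box has {1,2,4,7,9} → only 8 remains.
R4C5 = 3: row 4 has {2,5,8,9}; col 5 has {1,6,7}; box has {1,2,4,7,8,9} → only 3 remains.
R5C6 = 6: row 5 has {1,4,5,7}; col 6 has {1,2,4,5,7,9}; box has {1,2,3,4,7,8,9} → only 6 remains.
R6C4 = 5: row 6 has {1,2,6}; col 4 has {1,2,3,4,6,8,9}; box has {1,2,3,4,6,7,8,9} → only 5 remains.
R7C5 = 4: row 7 has {5,6,8,9}; col 5 has {1,3,6,7}; box has {1,2,3,5,6,7} → only 4 remains.
R8C5 = 9: row 8 has {3,5,7,8}; col 5 has {1,3,4,6,7}; box has {1,2,3,4,5,6,7} → only 9 remains.
R9C5 = 8: row 9 has {1,2,9}; col 5 has {1,3,4,6,7,9}; box has {1,2,3,4,5,6,7,9} → only 8 remains.
R2C4 = 7: row 2 has {9}; col 4 has {1,2,3,4,5,6,8,9}; box has {1,4,6,9} → only 7 remains.
R2C8 = 2: row 2 has {7,9}; col 8 has {5,6,8,9}; box has {1,3,4,5,9} → only 2 remains.
R3C5 = 2: row 3 has {1,4,5,9}; col 5 has {1,3,4,6,7,8,9}; box has {1,4,6,7,9} → only 2 remains.
R3C8 = 7: row 3 has {1,2,4,5,9}; col 8 has {2,5,6,8,9}; box has {1,2,3,4,5,9} → only 7 remains.
R2C5 = 5: row 2 has {2,7,9}; col 5 has {1,2,3,4,6,7,8,9}; box has {1,2,4,6,7,9} → only 5 remains.
R2C3 = 1: in row 2, 1 can only go here (every other open cell in that row sees a 1).
R2C2 = 4: in row 2, 4 can only go here (every other open cell in that row sees a 4).
R6C2 = 3: row 6 has {1,2,5,6}; col 2 has {1,2,4,5,7,8,9}; box has {1,2,5} → only 3 remains.
R8C2 = 6: row 8 has {3,5,7,8,9}; col 2 has {1,2,3,4,5,7,8,9}; box has {8,9} → only 6 remains.
R5C1 = 8: row 5 has {1,4,5,6,7}; col 1 has {2,9}; box has {1,2,3,5} → only 8 remains.
R5C3 = 9: row 5 has {1,4,5,6,7,8}; col 3 has {1,5,8}; box has {1,2,3,5,8} → only 9 remains.
R5C7 = 2: row 5 has {1,4,5,6,7,8,9}; col 7 has {3,4,5}; box has {5,6} → only 2 remains.
R5C9 = 3: row 5 has {1,2,4,5,6,7,8,9}; col 9 has {1,5,9}; box has {2,5,6} → only 3 remains.
R2C6 = 3: in row 2, 3 can only go here (every other open cell in that row sees a 3).
R3C6 = 8: row 3 has {1,2,4,5,7,9}; col 6 has {1,2,3,4,5,6,7,9}; box has {1,2,3,4,5,6,7,9} → only 8 remains.
R4C1 = 6: in row 4, 6 can only go here (every other open cell in that row sees a 6).
R3C1 = 3: row 3 has {1,2,4,5,7,8,9}; col 1 has {2,6,8,9}; box has {1,2,4,5,7,8,9} → only 3 remains.
R3C3 = 6: row 3 has {1,2,3,4,5,7,8,9}; col 3 has {1,5,8,9}; box has {1,2,3,4,5,7,8,9} → only 6 remains.
R6C7 = 9: in row 6, 9 can only go here (every other open cell in that row sees a 9).
R6C9 = 8: in row 6, 8 can only go here (every other open cell in that row sees an 8).
R2C9 = 6: row 2 has {1,2,3,4,5,7,9}; col 9 has {1,3,5,8,9}; box has {1,2,3,4,5,7,9} → only 6 remains.
R2C7 = 8: row 2 has {1,2,3,4,5,6,7,9}; col 7 has {2,3,4,5,9}; box has {1,2,3,4,5,6,7,9} → only 8 remains.
R7C3 = 2: in row 7, 2 can only go here (every other open cell in that row sees a 2).
R8C3 = 4: row 8 has {3,5,6,7,8,9}; col 3 has {1,2,5,6,8,9}; box has {2,6,8,9} → only 4 remains.
R8C9 = 2: row 8 has {3,4,5,6,7,8,9}; col 9 has {1,3,5,6,8,9}; box has {5,8,9} → only 2 remains.
R6C3 = 7: row 6 has {1,2,3,5,6,8,9}; col 3 has {1,2,4,5,6,8,9}; box has {1,2,3,5,6,8,9} → only 7 remains.
R8C1 = 1: row 8 has {2,3,4,5,6,7,8,9}; col 1 has {2,3,6,8,9}; box has {2,4,6,8,9} → only 1 remains.
R9C3 = 3: row 9 has {1,2,8,9}; col 3 has {1,2,4,5,6,7,8,9}; box has {1,2,4,6,8,9} → only 3 remains.
R9C8 = 4: row 9 has {1,2,3,8,9}; col 8 has {2,5,6,7,8,9}; box has {2,5,8,9} → only 4 remains.
R9C9 = 7: row 9 has {1,2,3,4,8,9}; col 9 has {1,2,3,5,6,8,9}; box has {2,4,5,8,9} → only 7 remains.
R4C8 = 1: row 4 has {2,3,5,6,8,9}; col 8 has {2,4,5,6,7,8,9}; box has {2,3,5,6,8,9} → only 1 remains.
R4C9 = 4: row 4 has {1,2,3,5,6,8,9}; col 9 has {1,2,3,5,6,7,8,9}; box has {1,2,3,5,6,8,9} → only 4 remains.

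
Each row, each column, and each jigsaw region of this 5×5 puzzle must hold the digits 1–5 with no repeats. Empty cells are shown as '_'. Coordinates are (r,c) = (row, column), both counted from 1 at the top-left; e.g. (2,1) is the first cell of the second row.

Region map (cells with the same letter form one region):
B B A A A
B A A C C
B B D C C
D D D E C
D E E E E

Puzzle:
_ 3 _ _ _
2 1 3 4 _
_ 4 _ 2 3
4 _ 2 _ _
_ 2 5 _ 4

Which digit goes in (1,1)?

1

(1,3) = 4 (sole candidate).
(1,4) = 5 (sole candidate).
(1,5) = 2 (sole candidate).
(2,5) = 5 (sole candidate).
(3,3) = 1 (sole candidate).
(4,2) = 5 (sole candidate).
(4,5) = 1 (sole candidate).
(5,1) = 3 (sole candidate).
(5,4) = 1 (sole candidate).
(1,1) = 1: row 1 has {2,3,4,5}; col 1 has {2,3,4}; region has {2,3,4} → only 1 remains.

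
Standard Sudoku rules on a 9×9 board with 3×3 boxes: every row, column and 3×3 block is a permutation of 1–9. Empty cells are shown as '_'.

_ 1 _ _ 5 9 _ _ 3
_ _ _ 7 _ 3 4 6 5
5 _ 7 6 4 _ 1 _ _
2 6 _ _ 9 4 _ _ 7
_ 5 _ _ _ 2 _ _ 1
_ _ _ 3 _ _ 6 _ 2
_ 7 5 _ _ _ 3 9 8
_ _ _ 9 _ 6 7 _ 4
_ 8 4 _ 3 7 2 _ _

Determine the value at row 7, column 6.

row 1, column 7 = 8: row 1 has {1,3,5,9}; col 7 has {1,2,3,4,6,7}; box has {1,3,4,5,6} → only 8 remains.
row 3, column 6 = 8: row 3 has {1,4,5,6,7}; col 6 has {2,3,4,6,7,9}; box has {3,4,5,6,7,9} → only 8 remains.
row 3, column 8 = 2: row 3 has {1,4,5,6,7,8}; col 8 has {6,9}; box has {1,3,4,5,6,8} → only 2 remains.
row 3, column 9 = 9: row 3 has {1,2,4,5,6,7,8}; col 9 has {1,2,3,4,5,7,8}; box has {1,2,3,4,5,6,8} → only 9 remains.
row 4, column 7 = 5: row 4 has {2,4,6,7,9}; col 7 has {1,2,3,4,6,7,8}; box has {1,2,6,7} → only 5 remains.
row 5, column 4 = 8: row 5 has {1,2,5}; col 4 has {3,6,7,9}; box has {2,3,4,9} → only 8 remains.
row 5, column 7 = 9: row 5 has {1,2,5,8}; col 7 has {1,2,3,4,5,6,7,8}; box has {1,2,5,6,7} → only 9 remains.
row 7, column 6 = 1: row 7 has {3,5,7,8,9}; col 6 has {2,3,4,6,7,8,9}; box has {3,6,7,9} → only 1 remains.

1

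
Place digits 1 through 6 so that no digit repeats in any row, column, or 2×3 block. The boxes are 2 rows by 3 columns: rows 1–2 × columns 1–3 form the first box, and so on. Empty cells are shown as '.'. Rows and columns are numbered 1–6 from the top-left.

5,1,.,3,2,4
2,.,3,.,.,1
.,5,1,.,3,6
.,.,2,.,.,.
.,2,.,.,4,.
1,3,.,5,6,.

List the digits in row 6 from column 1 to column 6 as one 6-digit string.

134562

r1c3 = 6 (sole candidate).
r2c2 = 4 (sole candidate).
r2c4 = 6 (sole candidate).
r2c5 = 5 (sole candidate).
r3c1 = 4 (sole candidate).
r3c4 = 2 (sole candidate).
r4c2 = 6 (sole candidate).
r4c5 = 1 (sole candidate).
r4c6 = 5 (sole candidate).
r5c1 = 6 (sole candidate).
r5c3 = 5 (sole candidate).
r5c4 = 1 (sole candidate).
r5c6 = 3 (sole candidate).
r6c3 = 4: row 6 has {1,3,5,6}; col 3 has {1,2,3,5,6}; box has {1,2,3,5,6} → only 4 remains.
r6c6 = 2: row 6 has {1,3,4,5,6}; col 6 has {1,3,4,5,6}; box has {1,3,4,5,6} → only 2 remains.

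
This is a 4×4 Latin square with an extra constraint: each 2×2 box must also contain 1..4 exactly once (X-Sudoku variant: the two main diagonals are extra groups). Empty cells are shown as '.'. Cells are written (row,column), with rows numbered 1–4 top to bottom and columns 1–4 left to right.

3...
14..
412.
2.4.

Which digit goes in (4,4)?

1

(1,2) = 2: row 1 has {3}; col 2 has {1,4}; box has {1,3,4} → only 2 remains.
(1,3) = 1: row 1 has {2,3}; col 3 has {2,4}; box has {} → only 1 remains.
(1,4) = 4: row 1 has {1,2,3}; col 4 has {}; box has {1}; anti-diagonal has {1,2} → only 4 remains.
(2,3) = 3: row 2 has {1,4}; col 3 has {1,2,4}; box has {1,4}; anti-diagonal has {1,2,4} → only 3 remains.
(2,4) = 2: row 2 has {1,3,4}; col 4 has {4}; box has {1,3,4} → only 2 remains.
(3,4) = 3: row 3 has {1,2,4}; col 4 has {2,4}; box has {2,4} → only 3 remains.
(4,2) = 3: row 4 has {2,4}; col 2 has {1,2,4}; box has {1,2,4} → only 3 remains.
(4,4) = 1: row 4 has {2,3,4}; col 4 has {2,3,4}; box has {2,3,4}; main diagonal has {2,3,4} → only 1 remains.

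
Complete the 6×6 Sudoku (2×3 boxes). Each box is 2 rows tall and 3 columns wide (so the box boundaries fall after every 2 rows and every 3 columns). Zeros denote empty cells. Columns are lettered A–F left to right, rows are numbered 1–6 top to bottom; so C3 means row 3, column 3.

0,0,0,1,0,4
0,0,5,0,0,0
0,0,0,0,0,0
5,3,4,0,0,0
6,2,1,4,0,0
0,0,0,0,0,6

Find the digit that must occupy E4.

B1 = 6 (sole candidate).
B3 = 1 (sole candidate).
C6 = 3 (sole candidate).
C1 = 2 (sole candidate).
B2 = 4 (sole candidate).
A3 = 2 (sole candidate).
C3 = 6 (sole candidate).
A6 = 4 (sole candidate).
B6 = 5 (sole candidate).
D6 = 2 (sole candidate).
E6 = 1 (sole candidate).
A1 = 3 (sole candidate).
E1 = 5 (sole candidate).
A2 = 1 (sole candidate).
D4 = 6 (sole candidate).
E4 = 2: row 4 has {3,4,5,6}; col 5 has {1,5}; box has {6} → only 2 remains.

2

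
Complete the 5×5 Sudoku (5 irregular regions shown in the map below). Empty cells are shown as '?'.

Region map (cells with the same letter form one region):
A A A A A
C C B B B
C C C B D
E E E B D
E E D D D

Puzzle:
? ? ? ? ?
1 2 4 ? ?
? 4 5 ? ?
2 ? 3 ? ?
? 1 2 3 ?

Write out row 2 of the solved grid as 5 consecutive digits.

12453

R1C3 = 1: row 1 has {}; col 3 has {2,3,4,5}; region has {} → only 1 remains.
R2C4 = 5: row 2 has {1,2,4}; col 4 has {3}; region has {4} → only 5 remains.
R2C5 = 3: row 2 has {1,2,4,5}; col 5 has {}; region has {4,5} → only 3 remains.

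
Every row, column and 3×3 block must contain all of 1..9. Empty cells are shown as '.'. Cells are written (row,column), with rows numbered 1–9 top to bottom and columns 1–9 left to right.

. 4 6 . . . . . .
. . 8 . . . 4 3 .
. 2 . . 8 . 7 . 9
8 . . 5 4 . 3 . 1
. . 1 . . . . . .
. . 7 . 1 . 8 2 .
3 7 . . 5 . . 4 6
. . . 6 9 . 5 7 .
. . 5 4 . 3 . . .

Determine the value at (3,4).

1

(3,3) = 3: row 3 has {2,7,8,9}; col 3 has {1,5,6,7,8}; box has {2,4,6,8} → only 3 remains.
(3,4) = 1: row 3 has {2,3,7,8,9}; col 4 has {4,5,6}; box has {8} → only 1 remains.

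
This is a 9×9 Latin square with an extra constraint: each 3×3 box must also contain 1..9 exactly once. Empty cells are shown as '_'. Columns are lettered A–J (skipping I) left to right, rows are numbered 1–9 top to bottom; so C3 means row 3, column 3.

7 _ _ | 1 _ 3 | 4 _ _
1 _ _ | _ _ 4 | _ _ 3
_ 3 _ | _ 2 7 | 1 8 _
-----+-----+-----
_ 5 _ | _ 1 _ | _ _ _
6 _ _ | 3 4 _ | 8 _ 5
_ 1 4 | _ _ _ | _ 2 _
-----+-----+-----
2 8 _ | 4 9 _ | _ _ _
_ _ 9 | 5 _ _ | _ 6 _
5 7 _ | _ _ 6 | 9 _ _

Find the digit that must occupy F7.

1

F7 = 1: row 7 has {2,4,8,9}; col 6 has {3,4,6,7}; box has {4,5,6,9} → only 1 remains.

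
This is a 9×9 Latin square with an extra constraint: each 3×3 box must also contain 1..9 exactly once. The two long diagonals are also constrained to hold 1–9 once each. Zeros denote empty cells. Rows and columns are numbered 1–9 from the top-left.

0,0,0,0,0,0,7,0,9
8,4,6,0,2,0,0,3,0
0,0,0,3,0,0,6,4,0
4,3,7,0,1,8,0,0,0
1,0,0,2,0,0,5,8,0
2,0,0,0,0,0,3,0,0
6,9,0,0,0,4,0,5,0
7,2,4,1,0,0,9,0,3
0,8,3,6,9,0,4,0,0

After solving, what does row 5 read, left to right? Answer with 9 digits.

169273584

r2c7 = 1: row 2 has {2,3,4,6,8}; col 7 has {3,4,5,6,7,9}; box has {3,4,6,7,9} → only 1 remains.
r2c9 = 5: row 2 has {1,2,3,4,6,8}; col 9 has {3,9}; box has {1,3,4,6,7,9} → only 5 remains.
r4c7 = 2: row 4 has {1,3,4,7,8}; col 7 has {1,3,4,5,6,7,9}; box has {3,5,8} → only 2 remains.
r4c9 = 6: row 4 has {1,2,3,4,7,8}; col 9 has {3,5,9}; box has {2,3,5,8} → only 6 remains.
r5c2 = 6: row 5 has {1,2,5,8}; col 2 has {2,3,4,8,9}; box has {1,2,3,4,7} → only 6 remains.
r5c3 = 9: row 5 has {1,2,5,6,8}; col 3 has {3,4,6,7}; box has {1,2,3,4,6,7} → only 9 remains.
r5c5 = 7: row 5 has {1,2,5,6,8,9}; col 5 has {1,2,9}; box has {1,2,8}; main diagonal has {4}; anti-diagonal has {2,3,6,8,9} → only 7 remains.
r5c6 = 3: row 5 has {1,2,5,6,7,8,9}; col 6 has {4,8}; box has {1,2,7,8} → only 3 remains.
r5c9 = 4: row 5 has {1,2,3,5,6,7,8,9}; col 9 has {3,5,6,9}; box has {2,3,5,6,8} → only 4 remains.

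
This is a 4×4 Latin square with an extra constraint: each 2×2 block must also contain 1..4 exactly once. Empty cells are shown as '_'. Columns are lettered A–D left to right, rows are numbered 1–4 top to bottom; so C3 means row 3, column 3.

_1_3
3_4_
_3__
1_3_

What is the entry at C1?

2

C1 = 2: row 1 has {1,3}; col 3 has {3,4}; box has {3,4} → only 2 remains.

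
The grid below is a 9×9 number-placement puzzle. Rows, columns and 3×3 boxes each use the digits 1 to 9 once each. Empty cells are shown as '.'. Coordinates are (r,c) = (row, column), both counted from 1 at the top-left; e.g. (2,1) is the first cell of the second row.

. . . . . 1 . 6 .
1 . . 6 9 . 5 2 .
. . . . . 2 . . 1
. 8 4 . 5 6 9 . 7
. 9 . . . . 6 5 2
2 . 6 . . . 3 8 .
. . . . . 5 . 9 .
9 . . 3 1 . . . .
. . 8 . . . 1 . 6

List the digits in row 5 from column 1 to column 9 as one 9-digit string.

791843652

(4,1) = 3: row 4 has {4,5,6,7,8,9}; col 1 has {1,2,9}; box has {2,4,6,8,9} → only 3 remains.
(4,8) = 1: row 4 has {3,4,5,6,7,8,9}; col 8 has {2,5,6,8,9}; box has {2,3,5,6,7,8,9} → only 1 remains.
(5,1) = 7: row 5 has {2,5,6,9}; col 1 has {1,2,3,9}; box has {2,3,4,6,8,9} → only 7 remains.
(5,3) = 1: row 5 has {2,5,6,7,9}; col 3 has {4,6,8}; box has {2,3,4,6,7,8,9} → only 1 remains.
(6,2) = 5: row 6 has {2,3,6,8}; col 2 has {8,9}; box has {1,2,3,4,6,7,8,9} → only 5 remains.
(6,9) = 4: row 6 has {2,3,5,6,8}; col 9 has {1,2,6,7}; box has {1,2,3,5,6,7,8,9} → only 4 remains.
(4,4) = 2: row 4 has {1,3,4,5,6,7,8,9}; col 4 has {3,6}; box has {5,6} → only 2 remains.
(6,5) = 7: row 6 has {2,3,4,5,6,8}; col 5 has {1,5,9}; box has {2,5,6} → only 7 remains.
(6,6) = 9: row 6 has {2,3,4,5,6,7,8}; col 6 has {1,2,5,6}; box has {2,5,6,7} → only 9 remains.
(6,4) = 1: row 6 has {2,3,4,5,6,7,8,9}; col 4 has {2,3,6}; box has {2,5,6,7,9} → only 1 remains.
(3,3) = 9: in row 3, 9 can only go here (every other open cell in that row sees a 9).
(1,9) = 9: in row 1, 9 can only go here (every other open cell in that row sees a 9).
(7,2) = 1: in row 7, 1 can only go here (every other open cell in that row sees a 1).
(8,2) = 6: in row 8, 6 can only go here (every other open cell in that row sees a 6).
(7,1) = 4: row 7 has {1,5,9}; col 1 has {1,2,3,7,9}; box has {1,6,8,9} → only 4 remains.
(9,1) = 5: row 9 has {1,6,8}; col 1 has {1,2,3,4,7,9}; box has {1,4,6,8,9} → only 5 remains.
(1,1) = 8: row 1 has {1,6,9}; col 1 has {1,2,3,4,5,7,9}; box has {1,9} → only 8 remains.
(3,1) = 6: row 3 has {1,2,9}; col 1 has {1,2,3,4,5,7,8,9}; box has {1,8,9} → only 6 remains.
(3,4) = 5: in row 3, 5 can only go here (every other open cell in that row sees a 5).
(1,3) = 5: in row 1, 5 can only go here (every other open cell in that row sees a 5).
(1,2) = 2: in row 1, 2 can only go here (every other open cell in that row sees a 2).
(1,5) = 3: in row 1, 3 can only go here (every other open cell in that row sees a 3).
(5,6) = 3: in row 5, 3 can only go here (every other open cell in that row sees a 3).
(7,5) = 6: in row 7, 6 can only go here (every other open cell in that row sees a 6).
(8,9) = 5: in row 8, 5 can only go here (every other open cell in that row sees a 5).
(9,5) = 2: in row 9, 2 can only go here (every other open cell in that row sees a 2).
(9,4) = 9: in row 9, 9 can only go here (every other open cell in that row sees a 9).
Singles propagation stalls; (5,4) is still open with candidates {4,8}.
  Try (5,4) = 4: this forces (1,4)=7, (1,7)=4, (5,5)=8, (7,4)=8, (7,9)=3, (2,9)=8; then row 3 has no cell left for 8 — contradiction.
So (5,4) = 8.
(5,5) = 4: row 5 has {1,2,3,5,6,7,8,9}; col 5 has {1,2,3,5,6,7,9}; box has {1,2,3,5,6,7,8,9} → only 4 remains.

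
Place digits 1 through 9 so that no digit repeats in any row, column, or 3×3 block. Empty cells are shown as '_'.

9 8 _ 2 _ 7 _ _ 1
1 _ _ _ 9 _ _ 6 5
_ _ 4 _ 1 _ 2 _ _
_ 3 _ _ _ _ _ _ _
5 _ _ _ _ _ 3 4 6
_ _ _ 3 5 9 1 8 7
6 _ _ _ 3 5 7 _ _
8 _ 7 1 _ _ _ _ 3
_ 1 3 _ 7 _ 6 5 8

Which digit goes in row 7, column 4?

8

row 1, column 7 = 4 (sole candidate).
row 1, column 8 = 3 (sole candidate).
row 2, column 3 = 2 (sole candidate).
row 2, column 7 = 8 (sole candidate).
row 3, column 9 = 9 (sole candidate).
row 4, column 9 = 2 (sole candidate).
row 6, column 3 = 6 (sole candidate).
row 7, column 3 = 9 (sole candidate).
row 7, column 9 = 4 (sole candidate).
row 8, column 7 = 9 (sole candidate).
row 8, column 8 = 2 (sole candidate).
row 1, column 3 = 5 (sole candidate).
row 1, column 5 = 6 (sole candidate).
row 2, column 2 = 7 (sole candidate).
row 2, column 4 = 4 (sole candidate).
row 2, column 6 = 3 (sole candidate).
row 3, column 1 = 3 (sole candidate).
row 3, column 2 = 6 (sole candidate).
row 3, column 6 = 8 (sole candidate).
row 3, column 8 = 7 (sole candidate).
row 4, column 7 = 5 (sole candidate).
row 4, column 8 = 9 (sole candidate).
row 7, column 2 = 2 (sole candidate).
row 7, column 4 = 8: row 7 has {2,3,4,5,6,7,9}; col 4 has {1,2,3,4}; box has {1,3,5,7} → only 8 remains.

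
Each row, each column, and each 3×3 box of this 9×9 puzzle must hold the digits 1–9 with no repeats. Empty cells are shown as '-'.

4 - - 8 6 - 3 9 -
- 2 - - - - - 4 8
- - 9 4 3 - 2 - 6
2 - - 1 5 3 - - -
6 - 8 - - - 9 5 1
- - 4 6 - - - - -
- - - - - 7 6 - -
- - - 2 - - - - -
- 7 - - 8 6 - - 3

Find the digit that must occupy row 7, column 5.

row 4, column 2 = 9 (sole candidate).
row 4, column 3 = 7 (sole candidate).
row 4, column 9 = 4 (sole candidate).
row 5, column 2 = 3 (sole candidate).
row 5, column 4 = 7 (sole candidate).
row 4, column 7 = 8 (sole candidate).
row 4, column 8 = 6 (sole candidate).
row 6, column 7 = 7 (sole candidate).
row 6, column 9 = 2 (sole candidate).
row 6, column 5 = 9 (sole candidate).
row 6, column 6 = 8 (sole candidate).
row 6, column 8 = 3 (sole candidate).
row 1, column 6 = 2 (hidden single in row 1).
row 1, column 9 = 7 (hidden single in row 1).
row 3, column 8 = 1 (sole candidate).
row 5, column 6 = 4 (sole candidate).
row 9, column 8 = 2 (sole candidate).
row 2, column 7 = 5 (sole candidate).
row 3, column 6 = 5 (sole candidate).
row 5, column 5 = 2 (sole candidate).
row 7, column 8 = 8 (sole candidate).
row 8, column 8 = 7 (sole candidate).
row 2, column 4 = 9 (sole candidate).
row 2, column 6 = 1 (sole candidate).
row 3, column 2 = 8 (sole candidate).
row 8, column 6 = 9 (sole candidate).
row 8, column 9 = 5 (sole candidate).
row 9, column 4 = 5 (sole candidate).
row 2, column 5 = 7 (sole candidate).
row 3, column 1 = 7 (sole candidate).
row 7, column 4 = 3 (sole candidate).
row 7, column 9 = 9 (sole candidate).
row 9, column 3 = 1 (sole candidate).
row 9, column 7 = 4 (sole candidate).
row 1, column 3 = 5 (sole candidate).
row 2, column 1 = 3 (sole candidate).
row 2, column 3 = 6 (sole candidate).
row 7, column 1 = 5 (sole candidate).
row 7, column 2 = 4 (sole candidate).
row 7, column 3 = 2 (sole candidate).
row 7, column 5 = 1: row 7 has {2,3,4,5,6,7,8,9}; col 5 has {2,3,5,6,7,8,9}; box has {2,3,5,6,7,8,9} → only 1 remains.

1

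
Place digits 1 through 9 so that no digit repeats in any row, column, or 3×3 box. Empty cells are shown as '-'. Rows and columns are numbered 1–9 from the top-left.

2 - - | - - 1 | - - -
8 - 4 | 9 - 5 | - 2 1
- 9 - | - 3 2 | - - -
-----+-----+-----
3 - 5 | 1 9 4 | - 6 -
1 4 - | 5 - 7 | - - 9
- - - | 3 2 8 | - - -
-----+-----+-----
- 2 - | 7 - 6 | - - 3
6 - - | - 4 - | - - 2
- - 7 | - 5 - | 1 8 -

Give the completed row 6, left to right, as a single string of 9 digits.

976328415

R5C5 = 6 (sole candidate).
R5C8 = 3 (sole candidate).
R8C4 = 8 (sole candidate).
R9C2 = 3 (sole candidate).
R9C4 = 2 (sole candidate).
R9C6 = 9 (sole candidate).
R2C5 = 7 (sole candidate).
R7C5 = 1 (sole candidate).
R8C6 = 3 (sole candidate).
R9C1 = 4 (sole candidate).
R9C9 = 6 (sole candidate).
R1C5 = 8 (sole candidate).
R2C2 = 6 (sole candidate).
R2C7 = 3 (sole candidate).
R3C3 = 1 (sole candidate).
R6C2 = 7: row 6 has {2,3,8}; col 2 has {2,3,4,6,9}; box has {1,3,4,5} → only 7 remains.
R8C3 = 9 (sole candidate).
R1C2 = 5 (sole candidate).
R1C3 = 3 (sole candidate).
R3C1 = 7 (sole candidate).
R4C2 = 8 (sole candidate).
R4C9 = 7 (sole candidate).
R5C3 = 2 (sole candidate).
R5C7 = 8 (sole candidate).
R6C1 = 9: row 6 has {2,3,7,8}; col 1 has {1,2,3,4,6,7,8}; box has {1,2,3,4,5,7,8} → only 9 remains.
R6C3 = 6: row 6 has {2,3,7,8,9}; col 3 has {1,2,3,4,5,7,9}; box has {1,2,3,4,5,7,8,9} → only 6 remains.
R7C1 = 5 (sole candidate).
R7C3 = 8 (sole candidate).
R8C2 = 1 (sole candidate).
R1C9 = 4 (sole candidate).
R3C8 = 5 (sole candidate).
R3C9 = 8 (sole candidate).
R4C7 = 2 (sole candidate).
R6C9 = 5: row 6 has {2,3,6,7,8,9}; col 9 has {1,2,3,4,6,7,8,9}; box has {2,3,6,7,8,9} → only 5 remains.
R8C8 = 7 (sole candidate).
R1C4 = 6 (sole candidate).
R1C8 = 9 (sole candidate).
R3C4 = 4 (sole candidate).
R3C7 = 6 (sole candidate).
R6C7 = 4: row 6 has {2,3,5,6,7,8,9}; col 7 has {1,2,3,6,8}; box has {2,3,5,6,7,8,9} → only 4 remains.
R6C8 = 1: row 6 has {2,3,4,5,6,7,8,9}; col 8 has {2,3,5,6,7,8,9}; box has {2,3,4,5,6,7,8,9} → only 1 remains.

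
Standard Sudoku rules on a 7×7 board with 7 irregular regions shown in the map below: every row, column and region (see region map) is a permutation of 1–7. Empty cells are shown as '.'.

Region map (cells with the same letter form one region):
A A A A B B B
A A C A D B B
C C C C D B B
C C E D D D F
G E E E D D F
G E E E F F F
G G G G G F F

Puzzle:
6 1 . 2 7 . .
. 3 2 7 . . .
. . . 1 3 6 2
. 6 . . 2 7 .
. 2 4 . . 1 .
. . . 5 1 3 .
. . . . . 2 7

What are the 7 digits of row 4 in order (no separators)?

r1c3 = 5: row 1 has {1,2,6,7}; col 3 has {2,4}; region has {1,2,3,6,7} → only 5 remains.
r1c6 = 4: row 1 has {1,2,5,6,7}; col 6 has {1,2,3,6,7}; region has {2,6,7} → only 4 remains.
r1c7 = 3: row 1 has {1,2,4,5,6,7}; col 7 has {2,7}; region has {2,4,6,7} → only 3 remains.
r2c1 = 4: row 2 has {2,3,7}; col 1 has {6}; region has {1,2,3,5,6,7} → only 4 remains.
r2c6 = 5: row 2 has {2,3,4,7}; col 6 has {1,2,3,4,6,7}; region has {2,3,4,6,7} → only 5 remains.
r2c7 = 1: row 2 has {2,3,4,5,7}; col 7 has {2,3,7}; region has {2,3,4,5,6,7} → only 1 remains.
r3c3 = 7: row 3 has {1,2,3,6}; col 3 has {2,4,5}; region has {1,2,6} → only 7 remains.
r4c4 = 4: row 4 has {2,6,7}; col 4 has {1,2,5,7}; region has {1,2,3,7} → only 4 remains.
r4c7 = 5: row 4 has {2,4,6,7}; col 7 has {1,2,3,7}; region has {1,2,3,7} → only 5 remains.
r5c7 = 6: row 5 has {1,2,4}; col 7 has {1,2,3,5,7}; region has {1,2,3,5,7} → only 6 remains.
r6c2 = 7: row 6 has {1,3,5}; col 2 has {1,2,3,6}; region has {2,4,5} → only 7 remains.
r6c3 = 6: row 6 has {1,3,5,7}; col 3 has {2,4,5,7}; region has {2,4,5,7} → only 6 remains.
r6c7 = 4: row 6 has {1,3,5,6,7}; col 7 has {1,2,3,5,6,7}; region has {1,2,3,5,6,7} → only 4 remains.
r2c5 = 6: row 2 has {1,2,3,4,5,7}; col 5 has {1,2,3,7}; region has {1,2,3,4,7} → only 6 remains.
r3c1 = 5: row 3 has {1,2,3,6,7}; col 1 has {4,6}; region has {1,2,6,7} → only 5 remains.
r3c2 = 4: row 3 has {1,2,3,5,6,7}; col 2 has {1,2,3,6,7}; region has {1,2,5,6,7} → only 4 remains.
r4c1 = 3: row 4 has {2,4,5,6,7}; col 1 has {4,5,6}; region has {1,2,4,5,6,7} → only 3 remains.
r4c3 = 1: row 4 has {2,3,4,5,6,7}; col 3 has {2,4,5,6,7}; region has {2,4,5,6,7} → only 1 remains.

3614275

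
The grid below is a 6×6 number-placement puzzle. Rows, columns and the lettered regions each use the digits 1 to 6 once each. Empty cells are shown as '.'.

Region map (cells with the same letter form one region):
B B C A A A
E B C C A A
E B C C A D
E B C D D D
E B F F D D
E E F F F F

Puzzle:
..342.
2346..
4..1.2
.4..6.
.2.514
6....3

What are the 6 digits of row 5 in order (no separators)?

R2C5 = 5 (sole candidate).
R2C6 = 1 (sole candidate).
R3C3 = 5 (sole candidate).
R3C5 = 3 (sole candidate).
R4C3 = 2 (sole candidate).
R4C4 = 3 (sole candidate).
R4C6 = 5 (sole candidate).
R5C1 = 3: row 5 has {1,2,4,5}; col 1 has {2,4,6}; region has {2,4,6} → only 3 remains.
R5C3 = 6: row 5 has {1,2,3,4,5}; col 3 has {2,3,4,5}; region has {3,5} → only 6 remains.

326514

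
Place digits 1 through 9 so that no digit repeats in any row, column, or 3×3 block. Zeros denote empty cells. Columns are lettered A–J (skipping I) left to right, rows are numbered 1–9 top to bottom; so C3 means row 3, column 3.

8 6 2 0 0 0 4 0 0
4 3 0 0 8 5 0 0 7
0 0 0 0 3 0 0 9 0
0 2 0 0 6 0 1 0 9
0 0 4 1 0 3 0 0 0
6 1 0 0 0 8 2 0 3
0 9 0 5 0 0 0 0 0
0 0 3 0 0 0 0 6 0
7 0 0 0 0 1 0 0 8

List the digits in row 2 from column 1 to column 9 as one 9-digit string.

G2 = 6: row 2 has {3,4,5,7,8}; col 7 has {1,2,4}; box has {4,7,9} → only 6 remains.
H1 = 3 (hidden single in row 1).
J1 = 5 (hidden single in row 1).
G3 = 8 (sole candidate).
J5 = 6 (sole candidate).
E1 = 1 (hidden single in row 1).
A4 = 3 (hidden single in row 4).
E5 = 2 (hidden single in row 5).
A5 = 9 (hidden single in row 5).
G7 = 3 (hidden single in row 7).
C7 = 8 (hidden single in row 7).
H4 = 8 (hidden single in row 4).
C4 = 5 (hidden single in row 4).
C6 = 7 (sole candidate).
C9 = 6 (sole candidate).
C3 = 1 (sole candidate).
J3 = 2 (sole candidate).
B5 = 8 (sole candidate).
C2 = 9: row 2 has {3,4,5,6,7,8}; col 3 has {1,2,3,4,5,6,7,8}; box has {1,2,3,4,6,8} → only 9 remains.
D2 = 2: row 2 has {3,4,5,6,7,8,9}; col 4 has {1,5}; box has {1,3,5,8} → only 2 remains.
H2 = 1: row 2 has {2,3,4,5,6,7,8,9}; col 8 has {3,6,8,9}; box has {2,3,4,5,6,7,8,9} → only 1 remains.

439285617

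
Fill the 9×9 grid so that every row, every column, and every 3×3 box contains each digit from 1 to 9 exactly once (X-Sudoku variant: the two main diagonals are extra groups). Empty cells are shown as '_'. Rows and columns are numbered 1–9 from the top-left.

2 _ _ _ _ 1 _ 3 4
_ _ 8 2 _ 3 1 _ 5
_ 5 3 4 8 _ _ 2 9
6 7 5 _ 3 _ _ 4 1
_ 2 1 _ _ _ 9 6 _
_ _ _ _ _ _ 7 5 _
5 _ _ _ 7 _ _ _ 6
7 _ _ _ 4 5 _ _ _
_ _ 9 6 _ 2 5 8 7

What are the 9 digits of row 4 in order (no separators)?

r2c8 = 7: row 2 has {1,2,3,5,8}; col 8 has {2,3,4,5,6,8}; box has {1,2,3,4,5,9}; anti-diagonal has {4} → only 7 remains.
r3c1 = 1: row 3 has {2,3,4,5,8,9}; col 1 has {2,5,6,7}; box has {2,3,5,8} → only 1 remains.
r3c7 = 6: row 3 has {1,2,3,4,5,8,9}; col 7 has {1,5,7,9}; box has {1,2,3,4,5,7,9}; anti-diagonal has {4,7} → only 6 remains.
r5c5 = 5: row 5 has {1,2,6,9}; col 5 has {3,4,7,8}; box has {3}; main diagonal has {2,3,7}; anti-diagonal has {4,6,7} → only 5 remains.
r6c3 = 4: row 6 has {5,7}; col 3 has {1,3,5,8,9}; box has {1,2,5,6,7} → only 4 remains.
r7c3 = 2: row 7 has {5,6,7}; col 3 has {1,3,4,5,8,9}; box has {5,7,9}; anti-diagonal has {4,5,6,7} → only 2 remains.
r7c7 = 4: row 7 has {2,5,6,7}; col 7 has {1,5,6,7,9}; box has {5,6,7,8}; main diagonal has {2,3,5,7} → only 4 remains.
r8c3 = 6: row 8 has {4,5,7}; col 3 has {1,2,3,4,5,8,9}; box has {2,5,7,9} → only 6 remains.
r9c1 = 3: row 9 has {2,5,6,7,8,9}; col 1 has {1,2,5,6,7}; box has {2,5,6,7,9}; anti-diagonal has {2,4,5,6,7} → only 3 remains.
r9c5 = 1: row 9 has {2,3,5,6,7,8,9}; col 5 has {3,4,5,7,8}; box has {2,4,5,6,7} → only 1 remains.
r1c3 = 7: row 1 has {1,2,3,4}; col 3 has {1,2,3,4,5,6,8,9}; box has {1,2,3,5,8} → only 7 remains.
r1c7 = 8: row 1 has {1,2,3,4,7}; col 7 has {1,4,5,6,7,9}; box has {1,2,3,4,5,6,7,9} → only 8 remains.
r3c6 = 7: row 3 has {1,2,3,4,5,6,8,9}; col 6 has {1,2,3,5}; box has {1,2,3,4,8} → only 7 remains.
r4c7 = 2: row 4 has {1,3,4,5,6,7}; col 7 has {1,4,5,6,7,8,9}; box has {1,4,5,6,7,9} → only 2 remains.
r5c1 = 8: row 5 has {1,2,5,6,9}; col 1 has {1,2,3,5,6,7}; box has {1,2,4,5,6,7} → only 8 remains.
r5c4 = 7: row 5 has {1,2,5,6,8,9}; col 4 has {2,4,6}; box has {3,5} → only 7 remains.
r5c6 = 4: row 5 has {1,2,5,6,7,8,9}; col 6 has {1,2,3,5,7}; box has {3,5,7} → only 4 remains.
r5c9 = 3: row 5 has {1,2,4,5,6,7,8,9}; col 9 has {1,4,5,6,7,9}; box has {1,2,4,5,6,7,9} → only 3 remains.
r6c1 = 9: row 6 has {4,5,7}; col 1 has {1,2,3,5,6,7,8}; box has {1,2,4,5,6,7,8} → only 9 remains.
r6c2 = 3: row 6 has {4,5,7,9}; col 2 has {2,5,7}; box has {1,2,4,5,6,7,8,9} → only 3 remains.
r6c9 = 8: row 6 has {3,4,5,7,9}; col 9 has {1,3,4,5,6,7,9}; box has {1,2,3,4,5,6,7,9} → only 8 remains.
r8c7 = 3: row 8 has {4,5,6,7}; col 7 has {1,2,4,5,6,7,8,9}; box has {4,5,6,7,8} → only 3 remains.
r8c9 = 2: row 8 has {3,4,5,6,7}; col 9 has {1,3,4,5,6,7,8,9}; box has {3,4,5,6,7,8} → only 2 remains.
r9c2 = 4: row 9 has {1,2,3,5,6,7,8,9}; col 2 has {2,3,5,7}; box has {2,3,5,6,7,9} → only 4 remains.
r2c1 = 4: row 2 has {1,2,3,5,7,8}; col 1 has {1,2,3,5,6,7,8,9}; box has {1,2,3,5,7,8} → only 4 remains.
r6c4 = 1: row 6 has {3,4,5,7,8,9}; col 4 has {2,4,6,7}; box has {3,4,5,7}; anti-diagonal has {2,3,4,5,6,7} → only 1 remains.
r6c6 = 6: row 6 has {1,3,4,5,7,8,9}; col 6 has {1,2,3,4,5,7}; box has {1,3,4,5,7}; main diagonal has {2,3,4,5,7} → only 6 remains.
r8c2 = 8: row 8 has {2,3,4,5,6,7}; col 2 has {2,3,4,5,7}; box has {2,3,4,5,6,7,9}; anti-diagonal has {1,2,3,4,5,6,7} → only 8 remains.
r8c4 = 9: row 8 has {2,3,4,5,6,7,8}; col 4 has {1,2,4,6,7}; box has {1,2,4,5,6,7} → only 9 remains.
r8c8 = 1: row 8 has {2,3,4,5,6,7,8,9}; col 8 has {2,3,4,5,6,7,8}; box has {2,3,4,5,6,7,8}; main diagonal has {2,3,4,5,6,7} → only 1 remains.
r1c4 = 5: row 1 has {1,2,3,4,7,8}; col 4 has {1,2,4,6,7,9}; box has {1,2,3,4,7,8} → only 5 remains.
r2c2 = 9: row 2 has {1,2,3,4,5,7,8}; col 2 has {2,3,4,5,7,8}; box has {1,2,3,4,5,7,8}; main diagonal has {1,2,3,4,5,6,7} → only 9 remains.
r2c5 = 6: row 2 has {1,2,3,4,5,7,8,9}; col 5 has {1,3,4,5,7,8}; box has {1,2,3,4,5,7,8} → only 6 remains.
r4c4 = 8: row 4 has {1,2,3,4,5,6,7}; col 4 has {1,2,4,5,6,7,9}; box has {1,3,4,5,6,7}; main diagonal has {1,2,3,4,5,6,7,9} → only 8 remains.
r4c6 = 9: row 4 has {1,2,3,4,5,6,7,8}; col 6 has {1,2,3,4,5,6,7}; box has {1,3,4,5,6,7,8}; anti-diagonal has {1,2,3,4,5,6,7,8} → only 9 remains.

675839241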